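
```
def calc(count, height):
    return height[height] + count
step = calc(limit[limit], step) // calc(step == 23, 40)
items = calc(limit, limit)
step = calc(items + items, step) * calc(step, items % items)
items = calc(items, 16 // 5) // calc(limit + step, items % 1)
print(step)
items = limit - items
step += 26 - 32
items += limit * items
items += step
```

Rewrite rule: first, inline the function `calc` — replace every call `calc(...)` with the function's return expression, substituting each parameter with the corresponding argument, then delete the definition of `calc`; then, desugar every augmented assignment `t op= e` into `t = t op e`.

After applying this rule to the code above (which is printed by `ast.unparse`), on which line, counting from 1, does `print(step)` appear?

Transformed code:
step = (step[step] + limit[limit]) // (40[40] + (step == 23))
items = limit[limit] + limit
step = (step[step] + (items + items)) * ((items % items)[items % items] + step)
items = ((16 // 5)[16 // 5] + items) // ((items % 1)[items % 1] + (limit + step))
print(step)
items = limit - items
step = step + (26 - 32)
items = items + limit * items
items = items + step

5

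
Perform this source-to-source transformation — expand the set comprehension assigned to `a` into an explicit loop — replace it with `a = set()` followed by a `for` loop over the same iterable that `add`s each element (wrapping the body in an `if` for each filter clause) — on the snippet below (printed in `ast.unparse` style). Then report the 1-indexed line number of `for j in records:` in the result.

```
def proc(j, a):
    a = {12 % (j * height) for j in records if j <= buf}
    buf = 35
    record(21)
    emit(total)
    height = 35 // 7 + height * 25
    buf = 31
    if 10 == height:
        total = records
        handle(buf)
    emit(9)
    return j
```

3

Transformed code:
def proc(j, a):
    a = set()
    for j in records:
        if j <= buf:
            a.add(12 % (j * height))
    buf = 35
    record(21)
    emit(total)
    height = 35 // 7 + height * 25
    buf = 31
    if 10 == height:
        total = records
        handle(buf)
    emit(9)
    return j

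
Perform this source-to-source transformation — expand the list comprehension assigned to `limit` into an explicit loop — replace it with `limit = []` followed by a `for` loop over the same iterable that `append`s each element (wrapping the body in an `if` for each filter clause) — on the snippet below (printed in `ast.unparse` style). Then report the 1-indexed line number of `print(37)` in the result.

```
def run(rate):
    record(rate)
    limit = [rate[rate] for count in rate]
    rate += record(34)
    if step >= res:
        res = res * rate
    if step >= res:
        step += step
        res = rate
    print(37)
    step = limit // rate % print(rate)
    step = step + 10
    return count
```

Transformed code:
def run(rate):
    record(rate)
    limit = []
    for count in rate:
        limit.append(rate[rate])
    rate += record(34)
    if step >= res:
        res = res * rate
    if step >= res:
        step += step
        res = rate
    print(37)
    step = limit // rate % print(rate)
    step = step + 10
    return count

12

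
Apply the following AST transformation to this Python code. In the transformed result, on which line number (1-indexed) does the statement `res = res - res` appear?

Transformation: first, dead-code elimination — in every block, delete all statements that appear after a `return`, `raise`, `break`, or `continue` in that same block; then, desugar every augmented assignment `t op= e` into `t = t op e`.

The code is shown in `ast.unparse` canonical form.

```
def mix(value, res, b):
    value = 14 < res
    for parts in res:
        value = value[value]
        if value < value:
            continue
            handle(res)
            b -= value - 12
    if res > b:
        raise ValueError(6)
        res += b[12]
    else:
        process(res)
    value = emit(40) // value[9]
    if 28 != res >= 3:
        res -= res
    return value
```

13

Transformed code:
def mix(value, res, b):
    value = 14 < res
    for parts in res:
        value = value[value]
        if value < value:
            continue
    if res > b:
        raise ValueError(6)
    else:
        process(res)
    value = emit(40) // value[9]
    if 28 != res >= 3:
        res = res - res
    return value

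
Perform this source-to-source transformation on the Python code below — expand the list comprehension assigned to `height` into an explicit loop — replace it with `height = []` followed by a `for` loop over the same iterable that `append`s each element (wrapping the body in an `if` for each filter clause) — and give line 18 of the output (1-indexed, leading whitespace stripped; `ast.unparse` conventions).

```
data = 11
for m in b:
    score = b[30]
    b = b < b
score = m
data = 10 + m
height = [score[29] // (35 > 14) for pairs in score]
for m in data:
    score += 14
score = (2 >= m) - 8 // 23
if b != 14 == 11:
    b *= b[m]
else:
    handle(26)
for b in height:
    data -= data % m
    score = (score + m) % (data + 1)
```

data -= data % m

Transformed code:
data = 11
for m in b:
    score = b[30]
    b = b < b
score = m
data = 10 + m
height = []
for pairs in score:
    height.append(score[29] // (35 > 14))
for m in data:
    score += 14
score = (2 >= m) - 8 // 23
if b != 14 == 11:
    b *= b[m]
else:
    handle(26)
for b in height:
    data -= data % m
    score = (score + m) % (data + 1)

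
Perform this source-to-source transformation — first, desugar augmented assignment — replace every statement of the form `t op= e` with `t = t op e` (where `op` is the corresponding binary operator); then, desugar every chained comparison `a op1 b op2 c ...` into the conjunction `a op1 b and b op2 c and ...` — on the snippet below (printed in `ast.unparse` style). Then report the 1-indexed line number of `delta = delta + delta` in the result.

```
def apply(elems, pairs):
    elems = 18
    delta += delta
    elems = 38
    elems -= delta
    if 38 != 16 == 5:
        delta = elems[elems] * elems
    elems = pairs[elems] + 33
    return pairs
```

Transformed code:
def apply(elems, pairs):
    elems = 18
    delta = delta + delta
    elems = 38
    elems = elems - delta
    if 38 != 16 and 16 == 5:
        delta = elems[elems] * elems
    elems = pairs[elems] + 33
    return pairs

3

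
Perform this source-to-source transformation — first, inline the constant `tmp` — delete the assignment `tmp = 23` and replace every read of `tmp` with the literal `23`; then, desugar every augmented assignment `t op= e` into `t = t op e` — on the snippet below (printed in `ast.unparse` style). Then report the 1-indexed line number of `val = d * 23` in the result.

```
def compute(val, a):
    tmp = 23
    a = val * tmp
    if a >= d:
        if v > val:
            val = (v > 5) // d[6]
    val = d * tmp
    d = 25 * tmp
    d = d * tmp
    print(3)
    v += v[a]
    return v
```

6

Transformed code:
def compute(val, a):
    a = val * 23
    if a >= d:
        if v > val:
            val = (v > 5) // d[6]
    val = d * 23
    d = 25 * 23
    d = d * 23
    print(3)
    v = v + v[a]
    return v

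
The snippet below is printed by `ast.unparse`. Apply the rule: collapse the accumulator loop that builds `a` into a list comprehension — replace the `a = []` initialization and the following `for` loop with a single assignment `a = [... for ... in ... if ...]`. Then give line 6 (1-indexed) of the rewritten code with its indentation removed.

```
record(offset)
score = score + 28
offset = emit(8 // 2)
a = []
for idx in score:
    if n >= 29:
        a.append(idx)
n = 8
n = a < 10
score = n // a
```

Transformed code:
record(offset)
score = score + 28
offset = emit(8 // 2)
a = [idx for idx in score if n >= 29]
n = 8
n = a < 10
score = n // a

n = a < 10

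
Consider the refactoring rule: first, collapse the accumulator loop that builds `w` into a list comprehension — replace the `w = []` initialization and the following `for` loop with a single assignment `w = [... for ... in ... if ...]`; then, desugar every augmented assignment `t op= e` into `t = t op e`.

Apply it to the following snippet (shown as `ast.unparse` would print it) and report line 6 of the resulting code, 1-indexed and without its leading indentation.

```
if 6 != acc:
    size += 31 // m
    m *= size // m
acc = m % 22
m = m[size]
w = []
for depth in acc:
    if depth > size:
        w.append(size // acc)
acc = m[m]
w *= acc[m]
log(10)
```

Transformed code:
if 6 != acc:
    size = size + 31 // m
    m = m * (size // m)
acc = m % 22
m = m[size]
w = [size // acc for depth in acc if depth > size]
acc = m[m]
w = w * acc[m]
log(10)

w = [size // acc for depth in acc if depth > size]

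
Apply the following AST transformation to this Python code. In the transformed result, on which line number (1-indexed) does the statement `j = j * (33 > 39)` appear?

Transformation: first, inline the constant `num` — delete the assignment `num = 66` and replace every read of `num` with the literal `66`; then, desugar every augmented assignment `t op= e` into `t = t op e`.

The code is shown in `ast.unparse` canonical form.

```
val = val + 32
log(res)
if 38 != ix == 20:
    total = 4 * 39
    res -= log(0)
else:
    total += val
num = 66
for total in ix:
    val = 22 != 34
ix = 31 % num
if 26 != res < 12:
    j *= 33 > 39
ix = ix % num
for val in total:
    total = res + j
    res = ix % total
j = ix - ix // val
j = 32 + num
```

Transformed code:
val = val + 32
log(res)
if 38 != ix == 20:
    total = 4 * 39
    res = res - log(0)
else:
    total = total + val
for total in ix:
    val = 22 != 34
ix = 31 % 66
if 26 != res < 12:
    j = j * (33 > 39)
ix = ix % 66
for val in total:
    total = res + j
    res = ix % total
j = ix - ix // val
j = 32 + 66

12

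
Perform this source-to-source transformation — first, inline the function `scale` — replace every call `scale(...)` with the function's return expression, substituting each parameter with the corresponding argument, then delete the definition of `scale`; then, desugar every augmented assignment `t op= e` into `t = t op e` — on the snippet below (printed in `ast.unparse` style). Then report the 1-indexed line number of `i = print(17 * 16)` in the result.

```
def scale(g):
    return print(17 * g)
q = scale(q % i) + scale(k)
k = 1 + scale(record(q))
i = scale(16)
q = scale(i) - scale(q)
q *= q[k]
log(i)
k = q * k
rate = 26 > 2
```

Transformed code:
q = print(17 * (q % i)) + print(17 * k)
k = 1 + print(17 * record(q))
i = print(17 * 16)
q = print(17 * i) - print(17 * q)
q = q * q[k]
log(i)
k = q * k
rate = 26 > 2

3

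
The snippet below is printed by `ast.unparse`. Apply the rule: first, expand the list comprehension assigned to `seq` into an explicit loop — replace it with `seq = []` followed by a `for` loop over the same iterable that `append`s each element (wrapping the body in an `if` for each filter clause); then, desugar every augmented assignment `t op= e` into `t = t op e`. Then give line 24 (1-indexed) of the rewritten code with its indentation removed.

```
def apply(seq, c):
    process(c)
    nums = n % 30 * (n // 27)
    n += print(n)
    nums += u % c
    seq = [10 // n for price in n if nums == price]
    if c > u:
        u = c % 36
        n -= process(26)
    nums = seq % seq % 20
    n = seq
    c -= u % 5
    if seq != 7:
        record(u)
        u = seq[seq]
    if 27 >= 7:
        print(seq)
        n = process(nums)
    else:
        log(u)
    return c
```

return c

Transformed code:
def apply(seq, c):
    process(c)
    nums = n % 30 * (n // 27)
    n = n + print(n)
    nums = nums + u % c
    seq = []
    for price in n:
        if nums == price:
            seq.append(10 // n)
    if c > u:
        u = c % 36
        n = n - process(26)
    nums = seq % seq % 20
    n = seq
    c = c - u % 5
    if seq != 7:
        record(u)
        u = seq[seq]
    if 27 >= 7:
        print(seq)
        n = process(nums)
    else:
        log(u)
    return c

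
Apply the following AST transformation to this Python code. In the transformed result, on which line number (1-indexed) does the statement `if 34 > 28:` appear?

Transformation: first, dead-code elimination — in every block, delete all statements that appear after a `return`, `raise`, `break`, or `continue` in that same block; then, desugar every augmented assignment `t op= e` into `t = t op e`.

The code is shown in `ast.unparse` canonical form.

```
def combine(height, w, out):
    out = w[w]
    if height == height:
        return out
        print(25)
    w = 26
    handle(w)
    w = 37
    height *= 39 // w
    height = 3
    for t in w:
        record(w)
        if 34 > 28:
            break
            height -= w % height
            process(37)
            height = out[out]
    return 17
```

Transformed code:
def combine(height, w, out):
    out = w[w]
    if height == height:
        return out
    w = 26
    handle(w)
    w = 37
    height = height * (39 // w)
    height = 3
    for t in w:
        record(w)
        if 34 > 28:
            break
    return 17

12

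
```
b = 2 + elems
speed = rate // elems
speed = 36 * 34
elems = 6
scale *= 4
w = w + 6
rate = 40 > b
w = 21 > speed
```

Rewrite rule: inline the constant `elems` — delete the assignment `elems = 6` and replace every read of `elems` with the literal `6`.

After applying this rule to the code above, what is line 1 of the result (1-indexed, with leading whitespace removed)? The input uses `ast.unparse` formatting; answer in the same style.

b = 2 + 6

Transformed code:
b = 2 + 6
speed = rate // 6
speed = 36 * 34
scale *= 4
w = w + 6
rate = 40 > b
w = 21 > speed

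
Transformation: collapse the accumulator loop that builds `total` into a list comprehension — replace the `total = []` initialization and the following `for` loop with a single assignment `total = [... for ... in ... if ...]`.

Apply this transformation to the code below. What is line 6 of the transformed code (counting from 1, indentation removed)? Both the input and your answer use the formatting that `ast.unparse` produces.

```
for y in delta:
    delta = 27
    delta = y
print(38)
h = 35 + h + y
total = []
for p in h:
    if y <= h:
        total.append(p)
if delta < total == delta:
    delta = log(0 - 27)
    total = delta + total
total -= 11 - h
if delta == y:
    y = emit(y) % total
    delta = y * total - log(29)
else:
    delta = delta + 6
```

Transformed code:
for y in delta:
    delta = 27
    delta = y
print(38)
h = 35 + h + y
total = [p for p in h if y <= h]
if delta < total == delta:
    delta = log(0 - 27)
    total = delta + total
total -= 11 - h
if delta == y:
    y = emit(y) % total
    delta = y * total - log(29)
else:
    delta = delta + 6

total = [p for p in h if y <= h]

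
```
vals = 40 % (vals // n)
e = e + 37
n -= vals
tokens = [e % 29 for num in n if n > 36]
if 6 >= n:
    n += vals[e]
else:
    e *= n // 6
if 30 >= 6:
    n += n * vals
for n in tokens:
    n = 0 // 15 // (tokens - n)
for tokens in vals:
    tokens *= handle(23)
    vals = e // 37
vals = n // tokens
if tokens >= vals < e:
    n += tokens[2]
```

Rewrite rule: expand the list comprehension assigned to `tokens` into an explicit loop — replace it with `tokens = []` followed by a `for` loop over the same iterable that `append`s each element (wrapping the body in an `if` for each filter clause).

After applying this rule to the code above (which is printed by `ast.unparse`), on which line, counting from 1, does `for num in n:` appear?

5

Transformed code:
vals = 40 % (vals // n)
e = e + 37
n -= vals
tokens = []
for num in n:
    if n > 36:
        tokens.append(e % 29)
if 6 >= n:
    n += vals[e]
else:
    e *= n // 6
if 30 >= 6:
    n += n * vals
for n in tokens:
    n = 0 // 15 // (tokens - n)
for tokens in vals:
    tokens *= handle(23)
    vals = e // 37
vals = n // tokens
if tokens >= vals < e:
    n += tokens[2]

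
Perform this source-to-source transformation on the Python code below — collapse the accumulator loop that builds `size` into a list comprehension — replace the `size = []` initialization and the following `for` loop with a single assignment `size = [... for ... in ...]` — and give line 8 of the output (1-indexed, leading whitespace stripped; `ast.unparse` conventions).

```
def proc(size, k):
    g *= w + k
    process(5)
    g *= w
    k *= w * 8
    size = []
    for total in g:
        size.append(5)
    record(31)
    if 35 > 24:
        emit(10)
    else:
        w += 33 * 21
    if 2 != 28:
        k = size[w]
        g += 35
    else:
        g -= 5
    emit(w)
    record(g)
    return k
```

Transformed code:
def proc(size, k):
    g *= w + k
    process(5)
    g *= w
    k *= w * 8
    size = [5 for total in g]
    record(31)
    if 35 > 24:
        emit(10)
    else:
        w += 33 * 21
    if 2 != 28:
        k = size[w]
        g += 35
    else:
        g -= 5
    emit(w)
    record(g)
    return k

if 35 > 24:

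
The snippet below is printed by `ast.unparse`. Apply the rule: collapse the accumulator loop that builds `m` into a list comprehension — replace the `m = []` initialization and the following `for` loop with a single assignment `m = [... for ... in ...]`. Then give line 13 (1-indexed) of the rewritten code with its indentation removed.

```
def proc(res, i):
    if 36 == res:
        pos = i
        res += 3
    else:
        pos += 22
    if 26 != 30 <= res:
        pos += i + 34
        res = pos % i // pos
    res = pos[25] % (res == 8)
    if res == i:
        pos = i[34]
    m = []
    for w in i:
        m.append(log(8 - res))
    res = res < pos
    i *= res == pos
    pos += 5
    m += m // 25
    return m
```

Transformed code:
def proc(res, i):
    if 36 == res:
        pos = i
        res += 3
    else:
        pos += 22
    if 26 != 30 <= res:
        pos += i + 34
        res = pos % i // pos
    res = pos[25] % (res == 8)
    if res == i:
        pos = i[34]
    m = [log(8 - res) for w in i]
    res = res < pos
    i *= res == pos
    pos += 5
    m += m // 25
    return m

m = [log(8 - res) for w in i]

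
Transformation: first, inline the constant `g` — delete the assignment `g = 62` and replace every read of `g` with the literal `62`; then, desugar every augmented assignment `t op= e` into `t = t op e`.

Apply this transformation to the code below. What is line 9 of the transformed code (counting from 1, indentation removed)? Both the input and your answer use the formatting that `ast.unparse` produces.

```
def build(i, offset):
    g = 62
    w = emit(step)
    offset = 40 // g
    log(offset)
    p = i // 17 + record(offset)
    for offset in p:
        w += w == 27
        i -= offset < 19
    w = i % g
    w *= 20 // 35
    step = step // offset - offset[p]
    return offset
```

w = i % 62

Transformed code:
def build(i, offset):
    w = emit(step)
    offset = 40 // 62
    log(offset)
    p = i // 17 + record(offset)
    for offset in p:
        w = w + (w == 27)
        i = i - (offset < 19)
    w = i % 62
    w = w * (20 // 35)
    step = step // offset - offset[p]
    return offset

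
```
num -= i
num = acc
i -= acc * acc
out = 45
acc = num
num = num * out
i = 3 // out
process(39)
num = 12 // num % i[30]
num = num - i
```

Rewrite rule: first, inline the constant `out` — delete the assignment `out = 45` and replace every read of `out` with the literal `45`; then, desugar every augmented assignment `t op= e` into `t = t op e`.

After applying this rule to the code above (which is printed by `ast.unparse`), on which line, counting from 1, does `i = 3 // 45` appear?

6

Transformed code:
num = num - i
num = acc
i = i - acc * acc
acc = num
num = num * 45
i = 3 // 45
process(39)
num = 12 // num % i[30]
num = num - i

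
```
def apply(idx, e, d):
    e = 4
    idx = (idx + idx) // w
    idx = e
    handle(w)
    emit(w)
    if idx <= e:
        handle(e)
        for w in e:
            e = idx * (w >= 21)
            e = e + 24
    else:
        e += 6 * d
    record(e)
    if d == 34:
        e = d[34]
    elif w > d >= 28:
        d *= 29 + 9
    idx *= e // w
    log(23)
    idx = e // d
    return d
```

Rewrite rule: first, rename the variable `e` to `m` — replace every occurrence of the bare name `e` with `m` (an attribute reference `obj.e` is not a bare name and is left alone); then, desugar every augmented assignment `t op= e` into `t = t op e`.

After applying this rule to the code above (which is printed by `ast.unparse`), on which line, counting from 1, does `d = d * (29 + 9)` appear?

Transformed code:
def apply(idx, m, d):
    m = 4
    idx = (idx + idx) // w
    idx = m
    handle(w)
    emit(w)
    if idx <= m:
        handle(m)
        for w in m:
            m = idx * (w >= 21)
            m = m + 24
    else:
        m = m + 6 * d
    record(m)
    if d == 34:
        m = d[34]
    elif w > d >= 28:
        d = d * (29 + 9)
    idx = idx * (m // w)
    log(23)
    idx = m // d
    return d

18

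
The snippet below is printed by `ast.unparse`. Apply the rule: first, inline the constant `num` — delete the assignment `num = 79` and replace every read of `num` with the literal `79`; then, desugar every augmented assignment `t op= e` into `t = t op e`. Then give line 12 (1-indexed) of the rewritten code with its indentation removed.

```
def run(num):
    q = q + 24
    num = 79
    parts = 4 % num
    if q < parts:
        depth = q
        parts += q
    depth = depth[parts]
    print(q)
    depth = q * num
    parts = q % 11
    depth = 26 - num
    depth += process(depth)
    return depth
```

Transformed code:
def run(num):
    q = q + 24
    parts = 4 % 79
    if q < parts:
        depth = q
        parts = parts + q
    depth = depth[parts]
    print(q)
    depth = q * 79
    parts = q % 11
    depth = 26 - 79
    depth = depth + process(depth)
    return depth

depth = depth + process(depth)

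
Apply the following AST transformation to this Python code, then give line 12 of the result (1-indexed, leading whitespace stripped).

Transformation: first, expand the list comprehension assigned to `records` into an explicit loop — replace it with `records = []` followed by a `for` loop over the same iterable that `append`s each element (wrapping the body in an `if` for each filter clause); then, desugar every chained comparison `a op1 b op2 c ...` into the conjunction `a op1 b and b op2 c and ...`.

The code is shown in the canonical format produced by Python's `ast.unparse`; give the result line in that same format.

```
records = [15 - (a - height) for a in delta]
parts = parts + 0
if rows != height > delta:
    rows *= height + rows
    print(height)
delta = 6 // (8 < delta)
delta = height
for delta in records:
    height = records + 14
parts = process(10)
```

Transformed code:
records = []
for a in delta:
    records.append(15 - (a - height))
parts = parts + 0
if rows != height and height > delta:
    rows *= height + rows
    print(height)
delta = 6 // (8 < delta)
delta = height
for delta in records:
    height = records + 14
parts = process(10)

parts = process(10)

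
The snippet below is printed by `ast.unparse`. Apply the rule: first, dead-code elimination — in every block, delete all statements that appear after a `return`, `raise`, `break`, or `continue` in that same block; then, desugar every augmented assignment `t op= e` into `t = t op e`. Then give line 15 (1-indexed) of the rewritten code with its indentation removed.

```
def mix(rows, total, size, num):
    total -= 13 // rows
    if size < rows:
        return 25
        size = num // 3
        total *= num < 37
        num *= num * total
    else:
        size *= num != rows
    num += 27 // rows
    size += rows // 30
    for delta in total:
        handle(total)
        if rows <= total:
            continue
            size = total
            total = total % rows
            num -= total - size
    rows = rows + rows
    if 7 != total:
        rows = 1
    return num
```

rows = 1

Transformed code:
def mix(rows, total, size, num):
    total = total - 13 // rows
    if size < rows:
        return 25
    else:
        size = size * (num != rows)
    num = num + 27 // rows
    size = size + rows // 30
    for delta in total:
        handle(total)
        if rows <= total:
            continue
    rows = rows + rows
    if 7 != total:
        rows = 1
    return num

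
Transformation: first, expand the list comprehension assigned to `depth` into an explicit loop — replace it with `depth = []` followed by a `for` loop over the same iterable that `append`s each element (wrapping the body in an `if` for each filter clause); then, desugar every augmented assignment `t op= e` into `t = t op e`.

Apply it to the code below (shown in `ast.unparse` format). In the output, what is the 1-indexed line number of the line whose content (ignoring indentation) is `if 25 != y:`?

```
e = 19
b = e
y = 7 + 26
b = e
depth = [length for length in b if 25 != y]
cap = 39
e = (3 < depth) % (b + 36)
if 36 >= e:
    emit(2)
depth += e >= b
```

7

Transformed code:
e = 19
b = e
y = 7 + 26
b = e
depth = []
for length in b:
    if 25 != y:
        depth.append(length)
cap = 39
e = (3 < depth) % (b + 36)
if 36 >= e:
    emit(2)
depth = depth + (e >= b)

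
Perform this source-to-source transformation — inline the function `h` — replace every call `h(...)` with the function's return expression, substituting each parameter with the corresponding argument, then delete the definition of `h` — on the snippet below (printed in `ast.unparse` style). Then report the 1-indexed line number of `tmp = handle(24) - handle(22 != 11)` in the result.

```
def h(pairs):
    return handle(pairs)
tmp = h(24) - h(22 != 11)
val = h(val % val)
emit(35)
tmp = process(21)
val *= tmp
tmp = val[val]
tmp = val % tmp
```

1

Transformed code:
tmp = handle(24) - handle(22 != 11)
val = handle(val % val)
emit(35)
tmp = process(21)
val *= tmp
tmp = val[val]
tmp = val % tmp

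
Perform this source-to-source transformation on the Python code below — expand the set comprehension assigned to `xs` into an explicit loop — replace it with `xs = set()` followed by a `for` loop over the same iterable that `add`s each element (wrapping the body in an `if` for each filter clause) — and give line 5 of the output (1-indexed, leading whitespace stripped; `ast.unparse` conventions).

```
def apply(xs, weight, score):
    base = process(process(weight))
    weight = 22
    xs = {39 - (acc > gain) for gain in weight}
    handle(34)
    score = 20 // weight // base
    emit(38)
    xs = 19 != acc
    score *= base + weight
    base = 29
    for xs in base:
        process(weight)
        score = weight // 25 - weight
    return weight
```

Transformed code:
def apply(xs, weight, score):
    base = process(process(weight))
    weight = 22
    xs = set()
    for gain in weight:
        xs.add(39 - (acc > gain))
    handle(34)
    score = 20 // weight // base
    emit(38)
    xs = 19 != acc
    score *= base + weight
    base = 29
    for xs in base:
        process(weight)
        score = weight // 25 - weight
    return weight

for gain in weight:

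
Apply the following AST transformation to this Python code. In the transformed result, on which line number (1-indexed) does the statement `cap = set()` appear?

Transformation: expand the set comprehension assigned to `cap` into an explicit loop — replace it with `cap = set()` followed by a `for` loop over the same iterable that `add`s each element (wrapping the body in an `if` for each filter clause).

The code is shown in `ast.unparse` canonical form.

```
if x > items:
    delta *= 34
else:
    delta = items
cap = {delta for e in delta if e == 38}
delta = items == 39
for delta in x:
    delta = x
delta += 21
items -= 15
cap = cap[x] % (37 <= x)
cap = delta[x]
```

Transformed code:
if x > items:
    delta *= 34
else:
    delta = items
cap = set()
for e in delta:
    if e == 38:
        cap.add(delta)
delta = items == 39
for delta in x:
    delta = x
delta += 21
items -= 15
cap = cap[x] % (37 <= x)
cap = delta[x]

5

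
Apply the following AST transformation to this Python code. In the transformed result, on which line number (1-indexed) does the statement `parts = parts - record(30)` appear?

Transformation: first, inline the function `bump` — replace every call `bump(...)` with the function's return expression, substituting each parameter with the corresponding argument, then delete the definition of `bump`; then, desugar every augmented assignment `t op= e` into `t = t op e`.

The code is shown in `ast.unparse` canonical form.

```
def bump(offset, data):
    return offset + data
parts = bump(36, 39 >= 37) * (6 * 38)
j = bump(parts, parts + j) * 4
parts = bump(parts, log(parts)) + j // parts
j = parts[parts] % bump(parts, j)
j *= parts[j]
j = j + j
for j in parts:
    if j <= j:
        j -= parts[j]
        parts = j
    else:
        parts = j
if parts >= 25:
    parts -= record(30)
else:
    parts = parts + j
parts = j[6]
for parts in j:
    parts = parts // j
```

Transformed code:
parts = (36 + (39 >= 37)) * (6 * 38)
j = (parts + (parts + j)) * 4
parts = parts + log(parts) + j // parts
j = parts[parts] % (parts + j)
j = j * parts[j]
j = j + j
for j in parts:
    if j <= j:
        j = j - parts[j]
        parts = j
    else:
        parts = j
if parts >= 25:
    parts = parts - record(30)
else:
    parts = parts + j
parts = j[6]
for parts in j:
    parts = parts // j

14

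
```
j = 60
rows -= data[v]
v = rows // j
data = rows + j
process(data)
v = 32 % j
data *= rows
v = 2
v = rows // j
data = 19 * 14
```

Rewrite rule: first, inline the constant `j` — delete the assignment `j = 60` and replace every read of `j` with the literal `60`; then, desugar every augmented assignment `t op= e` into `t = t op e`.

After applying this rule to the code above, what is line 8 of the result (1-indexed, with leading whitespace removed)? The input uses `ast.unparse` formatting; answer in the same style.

v = rows // 60

Transformed code:
rows = rows - data[v]
v = rows // 60
data = rows + 60
process(data)
v = 32 % 60
data = data * rows
v = 2
v = rows // 60
data = 19 * 14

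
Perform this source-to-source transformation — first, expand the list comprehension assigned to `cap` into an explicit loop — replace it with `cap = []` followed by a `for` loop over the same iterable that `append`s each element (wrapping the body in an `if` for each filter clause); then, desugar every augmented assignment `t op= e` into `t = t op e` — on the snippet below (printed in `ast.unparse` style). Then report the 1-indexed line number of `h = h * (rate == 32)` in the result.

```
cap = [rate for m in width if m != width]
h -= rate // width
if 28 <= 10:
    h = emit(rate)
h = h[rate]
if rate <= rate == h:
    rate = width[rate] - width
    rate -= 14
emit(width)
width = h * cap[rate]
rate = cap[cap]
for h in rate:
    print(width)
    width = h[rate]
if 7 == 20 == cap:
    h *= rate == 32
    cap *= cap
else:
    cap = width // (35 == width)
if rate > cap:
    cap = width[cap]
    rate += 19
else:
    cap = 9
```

Transformed code:
cap = []
for m in width:
    if m != width:
        cap.append(rate)
h = h - rate // width
if 28 <= 10:
    h = emit(rate)
h = h[rate]
if rate <= rate == h:
    rate = width[rate] - width
    rate = rate - 14
emit(width)
width = h * cap[rate]
rate = cap[cap]
for h in rate:
    print(width)
    width = h[rate]
if 7 == 20 == cap:
    h = h * (rate == 32)
    cap = cap * cap
else:
    cap = width // (35 == width)
if rate > cap:
    cap = width[cap]
    rate = rate + 19
else:
    cap = 9

19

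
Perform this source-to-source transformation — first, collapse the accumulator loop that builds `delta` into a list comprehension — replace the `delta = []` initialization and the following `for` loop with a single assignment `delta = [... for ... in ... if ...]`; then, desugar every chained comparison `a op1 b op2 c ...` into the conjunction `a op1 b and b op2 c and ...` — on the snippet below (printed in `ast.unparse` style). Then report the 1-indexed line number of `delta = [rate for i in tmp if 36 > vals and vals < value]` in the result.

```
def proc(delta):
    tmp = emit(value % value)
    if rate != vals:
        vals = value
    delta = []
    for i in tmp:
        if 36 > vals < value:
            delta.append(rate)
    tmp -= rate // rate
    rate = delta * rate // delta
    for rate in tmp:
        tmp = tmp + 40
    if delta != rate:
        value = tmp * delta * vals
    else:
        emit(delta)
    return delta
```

Transformed code:
def proc(delta):
    tmp = emit(value % value)
    if rate != vals:
        vals = value
    delta = [rate for i in tmp if 36 > vals and vals < value]
    tmp -= rate // rate
    rate = delta * rate // delta
    for rate in tmp:
        tmp = tmp + 40
    if delta != rate:
        value = tmp * delta * vals
    else:
        emit(delta)
    return delta

5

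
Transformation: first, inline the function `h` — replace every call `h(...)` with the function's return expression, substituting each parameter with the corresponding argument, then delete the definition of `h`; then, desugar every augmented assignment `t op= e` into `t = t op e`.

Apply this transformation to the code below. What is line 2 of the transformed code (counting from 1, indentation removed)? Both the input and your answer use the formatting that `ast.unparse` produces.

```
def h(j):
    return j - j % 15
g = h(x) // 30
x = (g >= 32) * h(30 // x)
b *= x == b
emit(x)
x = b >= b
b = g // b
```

x = (g >= 32) * (30 // x - 30 // x % 15)

Transformed code:
g = (x - x % 15) // 30
x = (g >= 32) * (30 // x - 30 // x % 15)
b = b * (x == b)
emit(x)
x = b >= b
b = g // b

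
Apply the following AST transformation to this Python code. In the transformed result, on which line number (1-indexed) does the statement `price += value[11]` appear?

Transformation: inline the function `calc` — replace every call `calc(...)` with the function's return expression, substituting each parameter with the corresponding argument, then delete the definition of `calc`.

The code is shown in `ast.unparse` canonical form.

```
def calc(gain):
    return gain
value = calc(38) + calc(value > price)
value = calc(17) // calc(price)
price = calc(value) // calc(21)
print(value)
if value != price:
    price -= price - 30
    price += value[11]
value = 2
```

7

Transformed code:
value = 38 + (value > price)
value = 17 // price
price = value // 21
print(value)
if value != price:
    price -= price - 30
    price += value[11]
value = 2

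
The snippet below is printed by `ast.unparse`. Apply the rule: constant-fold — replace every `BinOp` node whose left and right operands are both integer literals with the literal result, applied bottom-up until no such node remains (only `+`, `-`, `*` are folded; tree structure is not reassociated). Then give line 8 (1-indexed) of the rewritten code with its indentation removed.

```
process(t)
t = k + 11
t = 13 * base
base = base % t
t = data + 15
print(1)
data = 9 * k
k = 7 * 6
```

k = 42

Transformed code:
process(t)
t = k + 11
t = 13 * base
base = base % t
t = data + 15
print(1)
data = 9 * k
k = 42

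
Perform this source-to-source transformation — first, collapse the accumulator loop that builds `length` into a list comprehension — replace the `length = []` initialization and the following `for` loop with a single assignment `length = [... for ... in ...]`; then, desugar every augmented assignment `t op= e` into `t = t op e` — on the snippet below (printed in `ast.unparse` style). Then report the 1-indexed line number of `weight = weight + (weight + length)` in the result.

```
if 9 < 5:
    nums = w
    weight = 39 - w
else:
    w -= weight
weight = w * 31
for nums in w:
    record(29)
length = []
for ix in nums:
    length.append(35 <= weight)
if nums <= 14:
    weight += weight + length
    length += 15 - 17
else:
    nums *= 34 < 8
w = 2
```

11

Transformed code:
if 9 < 5:
    nums = w
    weight = 39 - w
else:
    w = w - weight
weight = w * 31
for nums in w:
    record(29)
length = [35 <= weight for ix in nums]
if nums <= 14:
    weight = weight + (weight + length)
    length = length + (15 - 17)
else:
    nums = nums * (34 < 8)
w = 2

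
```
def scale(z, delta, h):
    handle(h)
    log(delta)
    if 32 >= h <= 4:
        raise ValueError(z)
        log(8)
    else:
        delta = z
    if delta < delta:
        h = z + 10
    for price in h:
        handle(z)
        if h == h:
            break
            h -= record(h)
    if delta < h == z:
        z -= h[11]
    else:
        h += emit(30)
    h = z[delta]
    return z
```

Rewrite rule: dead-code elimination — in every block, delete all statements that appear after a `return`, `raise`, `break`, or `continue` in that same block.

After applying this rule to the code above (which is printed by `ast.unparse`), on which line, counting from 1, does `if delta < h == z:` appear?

14

Transformed code:
def scale(z, delta, h):
    handle(h)
    log(delta)
    if 32 >= h <= 4:
        raise ValueError(z)
    else:
        delta = z
    if delta < delta:
        h = z + 10
    for price in h:
        handle(z)
        if h == h:
            break
    if delta < h == z:
        z -= h[11]
    else:
        h += emit(30)
    h = z[delta]
    return z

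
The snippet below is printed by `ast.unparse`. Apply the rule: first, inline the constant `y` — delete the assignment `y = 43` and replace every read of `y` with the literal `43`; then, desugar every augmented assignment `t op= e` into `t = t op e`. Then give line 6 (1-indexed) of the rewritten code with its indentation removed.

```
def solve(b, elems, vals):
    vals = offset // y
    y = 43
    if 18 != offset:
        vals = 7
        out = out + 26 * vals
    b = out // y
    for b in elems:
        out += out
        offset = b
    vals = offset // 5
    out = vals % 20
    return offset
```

b = out // 43

Transformed code:
def solve(b, elems, vals):
    vals = offset // 43
    if 18 != offset:
        vals = 7
        out = out + 26 * vals
    b = out // 43
    for b in elems:
        out = out + out
        offset = b
    vals = offset // 5
    out = vals % 20
    return offset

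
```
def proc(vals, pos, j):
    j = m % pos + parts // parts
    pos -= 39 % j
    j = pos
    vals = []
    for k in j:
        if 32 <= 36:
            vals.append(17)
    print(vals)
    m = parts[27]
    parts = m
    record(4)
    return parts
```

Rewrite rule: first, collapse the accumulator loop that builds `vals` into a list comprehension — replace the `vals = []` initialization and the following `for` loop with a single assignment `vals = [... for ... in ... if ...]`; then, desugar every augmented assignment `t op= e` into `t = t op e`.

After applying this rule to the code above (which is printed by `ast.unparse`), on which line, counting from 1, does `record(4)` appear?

Transformed code:
def proc(vals, pos, j):
    j = m % pos + parts // parts
    pos = pos - 39 % j
    j = pos
    vals = [17 for k in j if 32 <= 36]
    print(vals)
    m = parts[27]
    parts = m
    record(4)
    return parts

9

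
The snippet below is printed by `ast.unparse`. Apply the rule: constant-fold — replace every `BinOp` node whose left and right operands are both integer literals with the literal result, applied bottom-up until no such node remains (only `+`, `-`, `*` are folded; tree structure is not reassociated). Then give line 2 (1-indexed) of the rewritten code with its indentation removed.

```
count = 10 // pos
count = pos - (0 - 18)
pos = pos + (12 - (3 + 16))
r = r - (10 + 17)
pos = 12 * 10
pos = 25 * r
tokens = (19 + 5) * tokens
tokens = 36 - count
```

count = pos - -18

Transformed code:
count = 10 // pos
count = pos - -18
pos = pos + -7
r = r - 27
pos = 120
pos = 25 * r
tokens = 24 * tokens
tokens = 36 - count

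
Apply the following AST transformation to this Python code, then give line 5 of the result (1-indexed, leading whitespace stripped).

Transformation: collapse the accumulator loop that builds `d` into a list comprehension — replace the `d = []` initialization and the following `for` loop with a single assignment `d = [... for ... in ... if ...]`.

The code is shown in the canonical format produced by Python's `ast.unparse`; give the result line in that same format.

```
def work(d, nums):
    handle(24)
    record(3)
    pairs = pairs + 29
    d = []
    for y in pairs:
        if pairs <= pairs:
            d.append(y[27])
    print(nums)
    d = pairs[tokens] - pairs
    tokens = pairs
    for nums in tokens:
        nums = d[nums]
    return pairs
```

d = [y[27] for y in pairs if pairs <= pairs]

Transformed code:
def work(d, nums):
    handle(24)
    record(3)
    pairs = pairs + 29
    d = [y[27] for y in pairs if pairs <= pairs]
    print(nums)
    d = pairs[tokens] - pairs
    tokens = pairs
    for nums in tokens:
        nums = d[nums]
    return pairs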